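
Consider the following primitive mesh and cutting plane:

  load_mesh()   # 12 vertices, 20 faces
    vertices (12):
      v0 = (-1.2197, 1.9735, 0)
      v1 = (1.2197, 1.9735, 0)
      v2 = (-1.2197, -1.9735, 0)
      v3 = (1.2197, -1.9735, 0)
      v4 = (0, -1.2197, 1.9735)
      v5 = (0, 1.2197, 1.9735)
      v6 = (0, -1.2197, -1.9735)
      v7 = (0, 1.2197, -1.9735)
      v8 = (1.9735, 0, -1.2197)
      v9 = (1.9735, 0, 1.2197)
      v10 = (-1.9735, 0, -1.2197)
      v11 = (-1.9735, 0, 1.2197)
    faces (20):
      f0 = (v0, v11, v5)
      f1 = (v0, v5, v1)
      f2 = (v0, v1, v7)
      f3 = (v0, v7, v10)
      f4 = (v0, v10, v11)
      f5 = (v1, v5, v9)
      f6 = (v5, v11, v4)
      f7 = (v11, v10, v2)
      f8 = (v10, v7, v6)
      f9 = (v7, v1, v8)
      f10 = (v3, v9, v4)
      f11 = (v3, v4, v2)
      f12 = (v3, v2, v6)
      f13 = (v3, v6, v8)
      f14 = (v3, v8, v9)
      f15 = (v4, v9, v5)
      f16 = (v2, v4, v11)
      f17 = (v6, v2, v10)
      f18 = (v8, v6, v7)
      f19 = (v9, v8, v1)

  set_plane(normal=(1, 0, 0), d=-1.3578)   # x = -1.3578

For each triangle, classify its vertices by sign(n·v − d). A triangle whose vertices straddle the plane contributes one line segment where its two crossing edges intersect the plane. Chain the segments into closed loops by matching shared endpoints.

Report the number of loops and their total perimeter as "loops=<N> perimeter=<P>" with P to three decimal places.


Straddling triangles (8 of 20):
  (v0,v11,v5) [+-+] → (-1.3578, 1.61194, 0.223455)–(-1.3578, 0.380527, 1.45487)  len=1.7415
  (v0,v7,v10) [++-] → (-1.3578, 0.380527, -1.45487)–(-1.3578, 1.61194, -0.223455)  len=1.7415
  (v0,v10,v11) [+--] → (-1.3578, 1.61194, -0.223455)–(-1.3578, 1.61194, 0.223455)  len=0.4469
  (v5,v11,v4) [+-+] → (-1.3578, 0.380527, 1.45487)–(-1.3578, -0.380527, 1.45487)  len=0.7611
  (v11,v10,v2) [--+] → (-1.3578, -1.61194, -0.223455)–(-1.3578, -1.61194, 0.223455)  len=0.4469
  (v10,v7,v6) [-++] → (-1.3578, 0.380527, -1.45487)–(-1.3578, -0.380527, -1.45487)  len=0.7611
  (v2,v4,v11) [++-] → (-1.3578, -0.380527, 1.45487)–(-1.3578, -1.61194, 0.223455)  len=1.7415
  (v6,v2,v10) [++-] → (-1.3578, -1.61194, -0.223455)–(-1.3578, -0.380527, -1.45487)  len=1.7415

Chained into 1 loop(s):
  loop 1: 8 segments, perimeter = 9.3819
Total perimeter = 9.382

loops=1 perimeter=9.382


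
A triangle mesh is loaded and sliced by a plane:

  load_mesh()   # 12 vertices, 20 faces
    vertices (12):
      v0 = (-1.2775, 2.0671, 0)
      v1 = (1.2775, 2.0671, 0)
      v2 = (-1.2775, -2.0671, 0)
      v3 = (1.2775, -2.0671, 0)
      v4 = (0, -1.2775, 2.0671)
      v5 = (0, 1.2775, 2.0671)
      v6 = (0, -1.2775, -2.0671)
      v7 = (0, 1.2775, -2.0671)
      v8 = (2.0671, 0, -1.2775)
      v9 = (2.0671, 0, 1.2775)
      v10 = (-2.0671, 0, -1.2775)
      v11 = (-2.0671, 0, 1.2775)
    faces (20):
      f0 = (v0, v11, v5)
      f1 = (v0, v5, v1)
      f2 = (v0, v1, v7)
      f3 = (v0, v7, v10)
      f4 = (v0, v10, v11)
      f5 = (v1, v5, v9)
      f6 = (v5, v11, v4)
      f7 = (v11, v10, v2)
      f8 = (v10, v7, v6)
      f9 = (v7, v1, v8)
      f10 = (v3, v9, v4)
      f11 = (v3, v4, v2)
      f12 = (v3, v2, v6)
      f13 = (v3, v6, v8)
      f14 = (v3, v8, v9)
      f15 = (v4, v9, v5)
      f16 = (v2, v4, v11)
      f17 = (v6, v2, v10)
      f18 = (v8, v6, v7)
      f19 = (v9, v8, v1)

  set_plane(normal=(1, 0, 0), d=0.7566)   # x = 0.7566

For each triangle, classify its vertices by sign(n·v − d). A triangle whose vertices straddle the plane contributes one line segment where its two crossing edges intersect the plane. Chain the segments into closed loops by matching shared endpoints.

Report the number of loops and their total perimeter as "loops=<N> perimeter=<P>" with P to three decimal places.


loops=1 perimeter=12.139

Straddling triangles (10 of 20):
  (v0,v5,v1) [--+] → (0.7566, 1.74514, 0.842859)–(0.7566, 2.0671, 0)  len=0.9023
  (v0,v1,v7) [-+-] → (0.7566, 2.0671, 0)–(0.7566, 1.74514, -0.842859)  len=0.9023
  (v1,v5,v9) [+-+] → (0.7566, 1.74514, 0.842859)–(0.7566, 0.809909, 1.77809)  len=1.3226
  (v7,v1,v8) [-++] → (0.7566, 1.74514, -0.842859)–(0.7566, 0.809909, -1.77809)  len=1.3226
  (v3,v9,v4) [++-] → (0.7566, -0.809909, 1.77809)–(0.7566, -1.74514, 0.842859)  len=1.3226
  (v3,v4,v2) [+--] → (0.7566, -1.74514, 0.842859)–(0.7566, -2.0671, 0)  len=0.9023
  (v3,v2,v6) [+--] → (0.7566, -2.0671, 0)–(0.7566, -1.74514, -0.842859)  len=0.9023
  (v3,v6,v8) [+-+] → (0.7566, -1.74514, -0.842859)–(0.7566, -0.809909, -1.77809)  len=1.3226
  (v4,v9,v5) [-+-] → (0.7566, -0.809909, 1.77809)–(0.7566, 0.809909, 1.77809)  len=1.6198
  (v8,v6,v7) [+--] → (0.7566, -0.809909, -1.77809)–(0.7566, 0.809909, -1.77809)  len=1.6198

Chained into 1 loop(s):
  loop 1: 10 segments, perimeter = 12.1391
Total perimeter = 12.139


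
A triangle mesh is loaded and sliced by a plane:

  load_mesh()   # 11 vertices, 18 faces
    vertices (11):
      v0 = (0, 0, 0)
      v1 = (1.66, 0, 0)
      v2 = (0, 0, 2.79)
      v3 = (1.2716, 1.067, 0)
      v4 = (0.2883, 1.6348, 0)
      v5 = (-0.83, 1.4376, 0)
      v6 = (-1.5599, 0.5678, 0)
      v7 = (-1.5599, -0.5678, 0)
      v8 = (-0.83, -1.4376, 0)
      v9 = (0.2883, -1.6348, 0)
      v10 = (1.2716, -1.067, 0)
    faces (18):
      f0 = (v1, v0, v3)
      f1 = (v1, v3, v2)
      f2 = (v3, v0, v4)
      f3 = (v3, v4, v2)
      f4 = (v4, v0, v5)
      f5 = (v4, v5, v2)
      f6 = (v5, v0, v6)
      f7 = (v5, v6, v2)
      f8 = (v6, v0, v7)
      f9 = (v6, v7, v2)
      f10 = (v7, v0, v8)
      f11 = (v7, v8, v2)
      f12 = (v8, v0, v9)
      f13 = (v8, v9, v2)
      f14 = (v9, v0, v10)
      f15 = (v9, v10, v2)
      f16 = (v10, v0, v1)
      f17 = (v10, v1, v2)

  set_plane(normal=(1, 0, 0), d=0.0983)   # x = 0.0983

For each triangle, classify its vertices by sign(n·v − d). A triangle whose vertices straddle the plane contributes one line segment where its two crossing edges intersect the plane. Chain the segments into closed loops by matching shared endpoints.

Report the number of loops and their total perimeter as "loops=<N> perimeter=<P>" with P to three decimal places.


loops=1 perimeter=9.376

Straddling triangles (12 of 18):
  (v1,v0,v3) [+-+] → (0.0983, 0, 0)–(0.0983, 0.0824836, 0)  len=0.0825
  (v1,v3,v2) [++-] → (0.0983, 0.0824836, 2.57432)–(0.0983, 0, 2.62478)  len=0.0967
  (v3,v0,v4) [+-+] → (0.0983, 0.0824836, 0)–(0.0983, 0.557408, 0)  len=0.4749
  (v3,v4,v2) [++-] → (0.0983, 0.557408, 1.83871)–(0.0983, 0.0824836, 2.57432)  len=0.8756
  (v4,v0,v5) [+--] → (0.0983, 0.557408, 0)–(0.0983, 1.6013, 0)  len=1.0439
  (v4,v5,v2) [+--] → (0.0983, 1.6013, 0)–(0.0983, 0.557408, 1.83871)  len=2.1144
  (v8,v0,v9) [--+] → (0.0983, -0.557408, 0)–(0.0983, -1.6013, 0)  len=1.0439
  (v8,v9,v2) [-+-] → (0.0983, -1.6013, 0)–(0.0983, -0.557408, 1.83871)  len=2.1144
  (v9,v0,v10) [+-+] → (0.0983, -0.557408, 0)–(0.0983, -0.0824836, 0)  len=0.4749
  (v9,v10,v2) [++-] → (0.0983, -0.0824836, 2.57432)–(0.0983, -0.557408, 1.83871)  len=0.8756
  (v10,v0,v1) [+-+] → (0.0983, -0.0824836, 0)–(0.0983, 0, 0)  len=0.0825
  (v10,v1,v2) [++-] → (0.0983, 0, 2.62478)–(0.0983, -0.0824836, 2.57432)  len=0.0967

Chained into 1 loop(s):
  loop 1: 12 segments, perimeter = 9.3759
Total perimeter = 9.376


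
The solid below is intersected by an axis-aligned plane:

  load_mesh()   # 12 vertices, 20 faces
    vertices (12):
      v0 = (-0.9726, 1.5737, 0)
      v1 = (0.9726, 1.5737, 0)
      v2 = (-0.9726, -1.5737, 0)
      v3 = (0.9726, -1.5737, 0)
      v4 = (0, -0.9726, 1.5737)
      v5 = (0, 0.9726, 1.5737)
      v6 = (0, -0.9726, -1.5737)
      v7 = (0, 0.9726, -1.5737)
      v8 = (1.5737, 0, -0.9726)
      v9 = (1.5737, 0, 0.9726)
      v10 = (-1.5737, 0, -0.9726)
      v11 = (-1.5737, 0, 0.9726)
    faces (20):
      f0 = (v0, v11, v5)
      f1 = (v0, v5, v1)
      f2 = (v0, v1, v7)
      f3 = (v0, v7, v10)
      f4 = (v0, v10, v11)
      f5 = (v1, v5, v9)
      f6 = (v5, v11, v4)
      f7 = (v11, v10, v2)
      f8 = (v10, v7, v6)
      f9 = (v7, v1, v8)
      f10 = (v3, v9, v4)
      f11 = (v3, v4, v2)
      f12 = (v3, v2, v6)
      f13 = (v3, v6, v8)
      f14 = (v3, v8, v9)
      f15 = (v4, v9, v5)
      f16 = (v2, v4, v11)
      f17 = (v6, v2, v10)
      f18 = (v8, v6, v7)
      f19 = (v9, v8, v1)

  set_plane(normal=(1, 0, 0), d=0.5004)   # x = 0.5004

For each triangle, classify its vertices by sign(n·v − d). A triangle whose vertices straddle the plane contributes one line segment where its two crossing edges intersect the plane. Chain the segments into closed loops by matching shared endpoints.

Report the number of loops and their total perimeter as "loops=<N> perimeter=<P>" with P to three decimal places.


loops=1 perimeter=9.424

Straddling triangles (10 of 20):
  (v0,v5,v1) [--+] → (0.5004, 1.28186, 0.764036)–(0.5004, 1.5737, 0)  len=0.8179
  (v0,v1,v7) [-+-] → (0.5004, 1.5737, 0)–(0.5004, 1.28186, -0.764036)  len=0.8179
  (v1,v5,v9) [+-+] → (0.5004, 1.28186, 0.764036)–(0.5004, 0.663336, 1.38256)  len=0.8747
  (v7,v1,v8) [-++] → (0.5004, 1.28186, -0.764036)–(0.5004, 0.663336, -1.38256)  len=0.8747
  (v3,v9,v4) [++-] → (0.5004, -0.663336, 1.38256)–(0.5004, -1.28186, 0.764036)  len=0.8747
  (v3,v4,v2) [+--] → (0.5004, -1.28186, 0.764036)–(0.5004, -1.5737, 0)  len=0.8179
  (v3,v2,v6) [+--] → (0.5004, -1.5737, 0)–(0.5004, -1.28186, -0.764036)  len=0.8179
  (v3,v6,v8) [+-+] → (0.5004, -1.28186, -0.764036)–(0.5004, -0.663336, -1.38256)  len=0.8747
  (v4,v9,v5) [-+-] → (0.5004, -0.663336, 1.38256)–(0.5004, 0.663336, 1.38256)  len=1.3267
  (v8,v6,v7) [+--] → (0.5004, -0.663336, -1.38256)–(0.5004, 0.663336, -1.38256)  len=1.3267

Chained into 1 loop(s):
  loop 1: 10 segments, perimeter = 9.4238
Total perimeter = 9.424


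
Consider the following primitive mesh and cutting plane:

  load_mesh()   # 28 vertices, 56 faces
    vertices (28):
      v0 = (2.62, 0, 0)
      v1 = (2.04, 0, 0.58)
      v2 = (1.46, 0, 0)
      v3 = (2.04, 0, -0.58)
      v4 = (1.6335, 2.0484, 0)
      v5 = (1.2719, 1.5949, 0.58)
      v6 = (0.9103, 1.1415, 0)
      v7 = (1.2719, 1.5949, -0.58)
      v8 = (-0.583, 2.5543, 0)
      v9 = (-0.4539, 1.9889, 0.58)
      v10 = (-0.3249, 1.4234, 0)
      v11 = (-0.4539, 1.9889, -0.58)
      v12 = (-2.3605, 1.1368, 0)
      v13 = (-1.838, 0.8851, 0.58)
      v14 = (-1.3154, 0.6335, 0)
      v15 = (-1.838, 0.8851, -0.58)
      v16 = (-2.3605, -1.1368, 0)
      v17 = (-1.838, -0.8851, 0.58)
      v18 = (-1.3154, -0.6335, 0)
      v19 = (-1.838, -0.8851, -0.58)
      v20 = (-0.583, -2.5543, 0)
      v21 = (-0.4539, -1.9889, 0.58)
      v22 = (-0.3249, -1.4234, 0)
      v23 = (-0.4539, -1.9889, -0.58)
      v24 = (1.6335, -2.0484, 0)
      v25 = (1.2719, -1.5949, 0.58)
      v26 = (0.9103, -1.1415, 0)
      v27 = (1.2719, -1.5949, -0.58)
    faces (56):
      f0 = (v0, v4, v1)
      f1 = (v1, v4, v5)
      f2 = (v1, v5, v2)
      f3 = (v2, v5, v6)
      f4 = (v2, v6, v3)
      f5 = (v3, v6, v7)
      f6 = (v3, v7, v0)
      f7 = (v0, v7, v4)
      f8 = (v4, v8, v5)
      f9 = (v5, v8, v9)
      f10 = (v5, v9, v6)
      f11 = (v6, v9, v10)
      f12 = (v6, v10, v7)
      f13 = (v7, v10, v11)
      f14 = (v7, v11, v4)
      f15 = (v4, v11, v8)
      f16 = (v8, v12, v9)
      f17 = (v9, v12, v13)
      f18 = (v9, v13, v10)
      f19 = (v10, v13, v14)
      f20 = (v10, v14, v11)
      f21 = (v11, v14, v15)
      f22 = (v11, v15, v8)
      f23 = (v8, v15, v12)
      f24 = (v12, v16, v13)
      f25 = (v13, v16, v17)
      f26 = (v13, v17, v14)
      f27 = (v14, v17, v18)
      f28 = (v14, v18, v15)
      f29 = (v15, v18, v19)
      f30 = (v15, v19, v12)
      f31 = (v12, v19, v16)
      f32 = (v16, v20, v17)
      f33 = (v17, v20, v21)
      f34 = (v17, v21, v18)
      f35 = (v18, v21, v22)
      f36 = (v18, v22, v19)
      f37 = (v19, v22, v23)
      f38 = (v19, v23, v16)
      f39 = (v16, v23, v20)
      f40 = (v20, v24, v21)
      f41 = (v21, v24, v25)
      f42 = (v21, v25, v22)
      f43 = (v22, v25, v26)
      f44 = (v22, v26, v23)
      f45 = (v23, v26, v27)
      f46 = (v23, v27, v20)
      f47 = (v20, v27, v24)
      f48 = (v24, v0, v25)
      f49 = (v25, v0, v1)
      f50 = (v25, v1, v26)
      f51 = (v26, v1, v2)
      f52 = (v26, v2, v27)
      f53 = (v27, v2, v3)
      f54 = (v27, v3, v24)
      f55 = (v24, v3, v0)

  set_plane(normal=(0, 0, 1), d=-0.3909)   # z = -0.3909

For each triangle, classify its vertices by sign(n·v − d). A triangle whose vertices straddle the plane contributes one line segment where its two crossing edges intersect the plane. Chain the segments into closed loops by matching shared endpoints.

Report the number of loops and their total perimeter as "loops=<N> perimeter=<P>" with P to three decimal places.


Straddling triangles (28 of 56):
  (v2,v6,v3) [++-] → (1.67168, 0.372168, -0.3909)–(1.8509, 0, -0.3909)  len=0.4131
  (v3,v6,v7) [-+-] → (1.67168, 0.372168, -0.3909)–(1.15401, 1.44708, -0.3909)  len=1.1931
  (v3,v7,v0) [--+] → (1.71143, 1.07491, -0.3909)–(2.2291, 0, -0.3909)  len=1.1931
  (v0,v7,v4) [+-+] → (1.71143, 1.07491, -0.3909)–(1.38979, 1.74276, -0.3909)  len=0.7413
  (v6,v10,v7) [++-] → (0.751288, 1.53899, -0.3909)–(1.15401, 1.44708, -0.3909)  len=0.4131
  (v7,v10,v11) [-+-] → (0.751288, 1.53899, -0.3909)–(-0.411842, 1.80453, -0.3909)  len=1.1931
  (v7,v11,v4) [--+] → (0.226664, 2.0083, -0.3909)–(1.38979, 1.74276, -0.3909)  len=1.1931
  (v4,v11,v8) [+-+] → (0.226664, 2.0083, -0.3909)–(-0.495991, 2.17324, -0.3909)  len=0.7412
  (v10,v14,v11) [++-] → (-0.734779, 1.54699, -0.3909)–(-0.411842, 1.80453, -0.3909)  len=0.4131
  (v11,v14,v15) [-+-] → (-0.734779, 1.54699, -0.3909)–(-1.66761, 0.80307, -0.3909)  len=1.1931
  (v11,v15,v8) [--+] → (-1.42883, 1.42932, -0.3909)–(-0.495991, 2.17324, -0.3909)  len=1.1931
  (v8,v15,v12) [+-+] → (-1.42883, 1.42932, -0.3909)–(-2.00835, 0.967163, -0.3909)  len=0.7412
  (v14,v18,v15) [++-] → (-1.66761, 0.389984, -0.3909)–(-1.66761, 0.80307, -0.3909)  len=0.4131
  (v15,v18,v19) [-+-] → (-1.66761, 0.389984, -0.3909)–(-1.66761, -0.80307, -0.3909)  len=1.1931
  (v15,v19,v12) [--+] → (-2.00835, -0.225891, -0.3909)–(-2.00835, 0.967163, -0.3909)  len=1.1931
  (v12,v19,v16) [+-+] → (-2.00835, -0.225891, -0.3909)–(-2.00835, -0.967163, -0.3909)  len=0.7413
  (v18,v22,v19) [++-] → (-1.34468, -1.0606, -0.3909)–(-1.66761, -0.80307, -0.3909)  len=0.4131
  (v19,v22,v23) [-+-] → (-1.34468, -1.0606, -0.3909)–(-0.411842, -1.80453, -0.3909)  len=1.1931
  (v19,v23,v16) [--+] → (-1.07552, -1.71109, -0.3909)–(-2.00835, -0.967163, -0.3909)  len=1.1931
  (v16,v23,v20) [+-+] → (-1.07552, -1.71109, -0.3909)–(-0.495991, -2.17324, -0.3909)  len=0.7412
  (v22,v26,v23) [++-] → (-0.00912376, -1.71262, -0.3909)–(-0.411842, -1.80453, -0.3909)  len=0.4131
  (v23,v26,v27) [-+-] → (-0.00912376, -1.71262, -0.3909)–(1.15401, -1.44708, -0.3909)  len=1.1931
  (v23,v27,v20) [--+] → (0.667139, -1.9077, -0.3909)–(-0.495991, -2.17324, -0.3909)  len=1.1931
  (v20,v27,v24) [+-+] → (0.667139, -1.9077, -0.3909)–(1.38979, -1.74276, -0.3909)  len=0.7412
  (v26,v2,v27) [++-] → (1.33323, -1.07491, -0.3909)–(1.15401, -1.44708, -0.3909)  len=0.4131
  (v27,v2,v3) [-+-] → (1.33323, -1.07491, -0.3909)–(1.8509, 0, -0.3909)  len=1.1931
  (v27,v3,v24) [--+] → (1.90747, -0.667849, -0.3909)–(1.38979, -1.74276, -0.3909)  len=1.1931
  (v24,v3,v0) [+-+] → (1.90747, -0.667849, -0.3909)–(2.2291, 0, -0.3909)  len=0.7413

Chained into 2 loop(s):
  loop 1: 14 segments, perimeter = 11.2431
  loop 2: 14 segments, perimeter = 13.5404
Total perimeter = 24.783

loops=2 perimeter=24.783


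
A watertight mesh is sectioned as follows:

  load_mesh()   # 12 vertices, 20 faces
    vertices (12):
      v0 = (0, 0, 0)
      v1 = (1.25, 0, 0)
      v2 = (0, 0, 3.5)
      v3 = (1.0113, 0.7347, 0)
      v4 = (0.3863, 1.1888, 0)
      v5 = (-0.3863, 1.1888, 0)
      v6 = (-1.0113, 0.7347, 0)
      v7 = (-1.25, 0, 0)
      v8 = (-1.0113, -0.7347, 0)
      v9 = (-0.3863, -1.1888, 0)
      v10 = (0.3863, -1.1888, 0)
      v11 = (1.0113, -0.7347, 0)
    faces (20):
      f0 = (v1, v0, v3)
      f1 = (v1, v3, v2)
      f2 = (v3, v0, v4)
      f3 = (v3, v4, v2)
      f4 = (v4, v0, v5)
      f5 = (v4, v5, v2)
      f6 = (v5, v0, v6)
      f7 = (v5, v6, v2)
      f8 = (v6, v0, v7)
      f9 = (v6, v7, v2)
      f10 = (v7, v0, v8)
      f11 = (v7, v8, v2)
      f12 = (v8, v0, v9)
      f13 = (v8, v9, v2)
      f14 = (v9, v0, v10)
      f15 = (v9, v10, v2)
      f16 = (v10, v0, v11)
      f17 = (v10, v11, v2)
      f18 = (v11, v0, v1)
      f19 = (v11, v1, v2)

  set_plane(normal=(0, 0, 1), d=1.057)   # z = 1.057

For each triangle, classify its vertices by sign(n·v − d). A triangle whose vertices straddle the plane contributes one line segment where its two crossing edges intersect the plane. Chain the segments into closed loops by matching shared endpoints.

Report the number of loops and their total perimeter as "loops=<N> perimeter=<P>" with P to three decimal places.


Straddling triangles (10 of 20):
  (v1,v3,v2) [--+] → (0.705887, 0.512821, 1.057)–(0.8725, 0, 1.057)  len=0.5392
  (v3,v4,v2) [--+] → (0.269637, 0.829782, 1.057)–(0.705887, 0.512821, 1.057)  len=0.5392
  (v4,v5,v2) [--+] → (-0.269637, 0.829782, 1.057)–(0.269637, 0.829782, 1.057)  len=0.5393
  (v5,v6,v2) [--+] → (-0.705887, 0.512821, 1.057)–(-0.269637, 0.829782, 1.057)  len=0.5392
  (v6,v7,v2) [--+] → (-0.8725, 0, 1.057)–(-0.705887, 0.512821, 1.057)  len=0.5392
  (v7,v8,v2) [--+] → (-0.705887, -0.512821, 1.057)–(-0.8725, 0, 1.057)  len=0.5392
  (v8,v9,v2) [--+] → (-0.269637, -0.829782, 1.057)–(-0.705887, -0.512821, 1.057)  len=0.5392
  (v9,v10,v2) [--+] → (0.269637, -0.829782, 1.057)–(-0.269637, -0.829782, 1.057)  len=0.5393
  (v10,v11,v2) [--+] → (0.705887, -0.512821, 1.057)–(0.269637, -0.829782, 1.057)  len=0.5392
  (v11,v1,v2) [--+] → (0.8725, 0, 1.057)–(0.705887, -0.512821, 1.057)  len=0.5392

Chained into 1 loop(s):
  loop 1: 10 segments, perimeter = 5.3923
Total perimeter = 5.392

loops=1 perimeter=5.392


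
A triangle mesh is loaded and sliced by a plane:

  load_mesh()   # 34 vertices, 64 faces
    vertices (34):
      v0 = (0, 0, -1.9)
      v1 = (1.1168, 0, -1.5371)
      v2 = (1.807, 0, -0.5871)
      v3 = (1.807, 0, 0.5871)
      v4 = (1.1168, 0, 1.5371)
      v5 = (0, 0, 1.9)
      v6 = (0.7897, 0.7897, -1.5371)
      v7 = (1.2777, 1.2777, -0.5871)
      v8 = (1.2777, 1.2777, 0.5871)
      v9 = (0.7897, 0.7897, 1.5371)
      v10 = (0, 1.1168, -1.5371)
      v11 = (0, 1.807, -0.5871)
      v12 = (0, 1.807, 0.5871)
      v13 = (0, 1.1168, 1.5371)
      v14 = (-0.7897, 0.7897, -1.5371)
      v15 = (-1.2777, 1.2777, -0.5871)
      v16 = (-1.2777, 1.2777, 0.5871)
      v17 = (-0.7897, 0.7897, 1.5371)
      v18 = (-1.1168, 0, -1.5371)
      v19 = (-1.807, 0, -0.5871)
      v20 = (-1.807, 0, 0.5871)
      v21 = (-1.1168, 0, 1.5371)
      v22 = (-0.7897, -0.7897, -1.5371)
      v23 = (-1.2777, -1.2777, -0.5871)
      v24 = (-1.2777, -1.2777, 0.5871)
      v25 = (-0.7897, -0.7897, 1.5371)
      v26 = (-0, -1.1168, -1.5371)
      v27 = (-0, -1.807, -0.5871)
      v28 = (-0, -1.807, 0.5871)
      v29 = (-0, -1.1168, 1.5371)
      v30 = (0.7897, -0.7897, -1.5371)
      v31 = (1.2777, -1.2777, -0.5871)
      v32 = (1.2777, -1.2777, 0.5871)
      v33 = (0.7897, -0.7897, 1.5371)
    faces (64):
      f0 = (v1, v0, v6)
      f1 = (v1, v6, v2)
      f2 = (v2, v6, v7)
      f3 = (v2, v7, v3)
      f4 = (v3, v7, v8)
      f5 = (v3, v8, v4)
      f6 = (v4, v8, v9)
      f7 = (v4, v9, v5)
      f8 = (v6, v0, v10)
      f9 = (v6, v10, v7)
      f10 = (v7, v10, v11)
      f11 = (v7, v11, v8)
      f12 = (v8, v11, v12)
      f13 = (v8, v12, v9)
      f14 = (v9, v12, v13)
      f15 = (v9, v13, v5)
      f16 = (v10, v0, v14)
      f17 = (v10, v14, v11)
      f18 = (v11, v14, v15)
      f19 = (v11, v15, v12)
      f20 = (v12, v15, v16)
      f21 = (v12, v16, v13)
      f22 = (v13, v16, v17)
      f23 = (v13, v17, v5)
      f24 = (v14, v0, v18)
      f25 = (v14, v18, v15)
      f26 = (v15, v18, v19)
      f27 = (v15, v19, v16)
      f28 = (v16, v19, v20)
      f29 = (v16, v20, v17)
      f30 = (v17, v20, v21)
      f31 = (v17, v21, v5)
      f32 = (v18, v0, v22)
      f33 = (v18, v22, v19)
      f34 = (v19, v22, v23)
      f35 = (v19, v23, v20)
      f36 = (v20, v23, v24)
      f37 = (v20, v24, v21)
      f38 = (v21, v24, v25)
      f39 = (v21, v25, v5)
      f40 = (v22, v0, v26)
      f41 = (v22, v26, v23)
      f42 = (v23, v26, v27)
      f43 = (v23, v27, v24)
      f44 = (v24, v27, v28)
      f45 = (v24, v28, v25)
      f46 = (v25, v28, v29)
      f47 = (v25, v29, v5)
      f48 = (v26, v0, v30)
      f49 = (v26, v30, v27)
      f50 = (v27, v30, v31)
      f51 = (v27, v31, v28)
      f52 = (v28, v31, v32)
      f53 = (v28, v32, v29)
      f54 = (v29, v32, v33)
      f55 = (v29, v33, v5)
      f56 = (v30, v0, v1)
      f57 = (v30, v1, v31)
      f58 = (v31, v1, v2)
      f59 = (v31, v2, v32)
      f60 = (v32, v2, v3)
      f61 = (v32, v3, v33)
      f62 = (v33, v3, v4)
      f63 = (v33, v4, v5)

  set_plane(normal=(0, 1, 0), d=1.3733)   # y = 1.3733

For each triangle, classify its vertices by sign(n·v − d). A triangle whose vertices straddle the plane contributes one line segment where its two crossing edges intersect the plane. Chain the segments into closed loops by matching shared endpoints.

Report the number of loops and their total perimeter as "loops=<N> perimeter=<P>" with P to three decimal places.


loops=1 perimeter=7.169

Straddling triangles (10 of 64):
  (v7,v10,v11) [--+] → (0, 1.3733, -1.18405)–(1.04693, 1.3733, -0.5871)  len=1.2052
  (v7,v11,v8) [-+-] → (1.04693, 1.3733, -0.5871)–(1.04693, 1.3733, 0.375021)  len=0.9621
  (v8,v11,v12) [-++] → (1.04693, 1.3733, 0.375021)–(1.04693, 1.3733, 0.5871)  len=0.2121
  (v8,v12,v9) [-+-] → (1.04693, 1.3733, 0.5871)–(0.336669, 1.3733, 0.992108)  len=0.8176
  (v9,v12,v13) [-+-] → (0.336669, 1.3733, 0.992108)–(0, 1.3733, 1.18405)  len=0.3875
  (v10,v14,v11) [--+] → (-0.336669, 1.3733, -0.992108)–(0, 1.3733, -1.18405)  len=0.3875
  (v11,v14,v15) [+--] → (-0.336669, 1.3733, -0.992108)–(-1.04693, 1.3733, -0.5871)  len=0.8176
  (v11,v15,v12) [+-+] → (-1.04693, 1.3733, -0.5871)–(-1.04693, 1.3733, -0.375021)  len=0.2121
  (v12,v15,v16) [+--] → (-1.04693, 1.3733, -0.375021)–(-1.04693, 1.3733, 0.5871)  len=0.9621
  (v12,v16,v13) [+--] → (-1.04693, 1.3733, 0.5871)–(0, 1.3733, 1.18405)  len=1.2052

Chained into 1 loop(s):
  loop 1: 10 segments, perimeter = 7.1690
Total perimeter = 7.169


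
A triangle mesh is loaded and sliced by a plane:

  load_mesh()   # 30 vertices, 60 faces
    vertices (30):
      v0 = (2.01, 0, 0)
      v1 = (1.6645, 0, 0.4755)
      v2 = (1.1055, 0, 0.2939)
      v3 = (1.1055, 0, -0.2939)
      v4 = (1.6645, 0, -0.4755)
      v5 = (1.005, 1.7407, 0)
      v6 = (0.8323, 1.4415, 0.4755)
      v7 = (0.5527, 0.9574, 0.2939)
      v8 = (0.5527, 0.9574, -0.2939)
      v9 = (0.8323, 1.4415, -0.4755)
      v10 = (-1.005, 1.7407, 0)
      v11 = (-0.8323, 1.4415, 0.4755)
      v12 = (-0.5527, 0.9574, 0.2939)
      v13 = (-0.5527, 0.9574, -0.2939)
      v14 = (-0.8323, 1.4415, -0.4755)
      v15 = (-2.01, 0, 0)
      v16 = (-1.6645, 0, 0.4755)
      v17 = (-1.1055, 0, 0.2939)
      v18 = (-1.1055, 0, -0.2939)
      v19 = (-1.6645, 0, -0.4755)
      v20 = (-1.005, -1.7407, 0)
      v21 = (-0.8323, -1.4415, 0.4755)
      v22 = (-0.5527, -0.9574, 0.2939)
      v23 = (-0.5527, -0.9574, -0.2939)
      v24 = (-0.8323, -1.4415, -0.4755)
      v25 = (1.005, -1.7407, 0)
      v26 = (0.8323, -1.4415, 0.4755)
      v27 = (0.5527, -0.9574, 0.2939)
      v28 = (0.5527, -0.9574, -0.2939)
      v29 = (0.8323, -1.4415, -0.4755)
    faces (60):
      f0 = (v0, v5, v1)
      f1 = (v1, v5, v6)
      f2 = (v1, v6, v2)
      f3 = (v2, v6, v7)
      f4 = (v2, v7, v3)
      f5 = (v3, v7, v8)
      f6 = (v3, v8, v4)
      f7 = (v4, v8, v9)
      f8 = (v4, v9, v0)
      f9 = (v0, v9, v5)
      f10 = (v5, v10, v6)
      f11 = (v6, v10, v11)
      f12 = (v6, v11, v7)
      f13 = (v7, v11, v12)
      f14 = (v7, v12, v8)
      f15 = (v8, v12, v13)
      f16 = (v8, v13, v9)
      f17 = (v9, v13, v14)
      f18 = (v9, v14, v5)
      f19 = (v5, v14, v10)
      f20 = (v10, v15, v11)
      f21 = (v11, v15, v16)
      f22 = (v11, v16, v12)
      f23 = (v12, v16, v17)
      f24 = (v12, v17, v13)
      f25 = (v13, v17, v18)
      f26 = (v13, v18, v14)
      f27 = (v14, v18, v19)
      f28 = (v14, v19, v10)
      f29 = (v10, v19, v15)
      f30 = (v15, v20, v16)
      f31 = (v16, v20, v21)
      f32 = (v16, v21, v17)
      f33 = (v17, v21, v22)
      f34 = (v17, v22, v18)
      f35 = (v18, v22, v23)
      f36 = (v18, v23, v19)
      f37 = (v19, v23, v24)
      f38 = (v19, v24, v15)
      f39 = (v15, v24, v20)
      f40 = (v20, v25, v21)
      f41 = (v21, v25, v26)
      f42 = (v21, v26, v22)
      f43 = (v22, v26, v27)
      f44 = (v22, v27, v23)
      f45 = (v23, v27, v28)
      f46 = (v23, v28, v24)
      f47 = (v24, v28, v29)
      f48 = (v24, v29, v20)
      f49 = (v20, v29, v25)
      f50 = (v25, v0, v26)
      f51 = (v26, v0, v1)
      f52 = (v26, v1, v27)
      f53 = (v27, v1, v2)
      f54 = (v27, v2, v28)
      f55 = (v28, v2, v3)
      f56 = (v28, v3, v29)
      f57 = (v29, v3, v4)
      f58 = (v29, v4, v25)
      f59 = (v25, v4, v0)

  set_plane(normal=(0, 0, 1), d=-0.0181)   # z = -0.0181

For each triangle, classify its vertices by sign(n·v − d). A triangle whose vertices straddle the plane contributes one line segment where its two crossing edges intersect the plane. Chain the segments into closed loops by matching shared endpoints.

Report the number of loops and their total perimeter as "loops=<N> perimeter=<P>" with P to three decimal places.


loops=2 perimeter=18.614

Straddling triangles (24 of 60):
  (v2,v7,v3) [++-] → (0.846122, 0.449219, -0.0181)–(1.1055, 0, -0.0181)  len=0.5187
  (v3,v7,v8) [-+-] → (0.846122, 0.449219, -0.0181)–(0.5527, 0.9574, -0.0181)  len=0.5868
  (v4,v9,v0) [--+] → (1.96517, 0.054871, -0.0181)–(1.99685, 0, -0.0181)  len=0.0634
  (v0,v9,v5) [+-+] → (1.96517, 0.054871, -0.0181)–(0.998426, 1.72931, -0.0181)  len=1.9335
  (v7,v12,v8) [++-] → (0.0340383, 0.9574, -0.0181)–(0.5527, 0.9574, -0.0181)  len=0.5187
  (v8,v12,v13) [-+-] → (0.0340383, 0.9574, -0.0181)–(-0.5527, 0.9574, -0.0181)  len=0.5867
  (v9,v14,v5) [--+] → (0.935063, 1.72931, -0.0181)–(0.998426, 1.72931, -0.0181)  len=0.0634
  (v5,v14,v10) [+-+] → (0.935063, 1.72931, -0.0181)–(-0.998426, 1.72931, -0.0181)  len=1.9335
  (v12,v17,v13) [++-] → (-0.812078, 0.508181, -0.0181)–(-0.5527, 0.9574, -0.0181)  len=0.5187
  (v13,v17,v18) [-+-] → (-0.812078, 0.508181, -0.0181)–(-1.1055, 0, -0.0181)  len=0.5868
  (v14,v19,v10) [--+] → (-1.0301, 1.67444, -0.0181)–(-0.998426, 1.72931, -0.0181)  len=0.0634
  (v10,v19,v15) [+-+] → (-1.0301, 1.67444, -0.0181)–(-1.99685, 0, -0.0181)  len=1.9335
  (v17,v22,v18) [++-] → (-0.846122, -0.449219, -0.0181)–(-1.1055, 0, -0.0181)  len=0.5187
  (v18,v22,v23) [-+-] → (-0.846122, -0.449219, -0.0181)–(-0.5527, -0.9574, -0.0181)  len=0.5868
  (v19,v24,v15) [--+] → (-1.96517, -0.054871, -0.0181)–(-1.99685, 0, -0.0181)  len=0.0634
  (v15,v24,v20) [+-+] → (-1.96517, -0.054871, -0.0181)–(-0.998426, -1.72931, -0.0181)  len=1.9335
  (v22,v27,v23) [++-] → (-0.0340383, -0.9574, -0.0181)–(-0.5527, -0.9574, -0.0181)  len=0.5187
  (v23,v27,v28) [-+-] → (-0.0340383, -0.9574, -0.0181)–(0.5527, -0.9574, -0.0181)  len=0.5867
  (v24,v29,v20) [--+] → (-0.935063, -1.72931, -0.0181)–(-0.998426, -1.72931, -0.0181)  len=0.0634
  (v20,v29,v25) [+-+] → (-0.935063, -1.72931, -0.0181)–(0.998426, -1.72931, -0.0181)  len=1.9335
  (v27,v2,v28) [++-] → (0.812078, -0.508181, -0.0181)–(0.5527, -0.9574, -0.0181)  len=0.5187
  (v28,v2,v3) [-+-] → (0.812078, -0.508181, -0.0181)–(1.1055, 0, -0.0181)  len=0.5868
  (v29,v4,v25) [--+] → (1.0301, -1.67444, -0.0181)–(0.998426, -1.72931, -0.0181)  len=0.0634
  (v25,v4,v0) [+-+] → (1.0301, -1.67444, -0.0181)–(1.99685, 0, -0.0181)  len=1.9335

Chained into 2 loop(s):
  loop 1: 12 segments, perimeter = 6.6329
  loop 2: 12 segments, perimeter = 11.9811
Total perimeter = 18.614


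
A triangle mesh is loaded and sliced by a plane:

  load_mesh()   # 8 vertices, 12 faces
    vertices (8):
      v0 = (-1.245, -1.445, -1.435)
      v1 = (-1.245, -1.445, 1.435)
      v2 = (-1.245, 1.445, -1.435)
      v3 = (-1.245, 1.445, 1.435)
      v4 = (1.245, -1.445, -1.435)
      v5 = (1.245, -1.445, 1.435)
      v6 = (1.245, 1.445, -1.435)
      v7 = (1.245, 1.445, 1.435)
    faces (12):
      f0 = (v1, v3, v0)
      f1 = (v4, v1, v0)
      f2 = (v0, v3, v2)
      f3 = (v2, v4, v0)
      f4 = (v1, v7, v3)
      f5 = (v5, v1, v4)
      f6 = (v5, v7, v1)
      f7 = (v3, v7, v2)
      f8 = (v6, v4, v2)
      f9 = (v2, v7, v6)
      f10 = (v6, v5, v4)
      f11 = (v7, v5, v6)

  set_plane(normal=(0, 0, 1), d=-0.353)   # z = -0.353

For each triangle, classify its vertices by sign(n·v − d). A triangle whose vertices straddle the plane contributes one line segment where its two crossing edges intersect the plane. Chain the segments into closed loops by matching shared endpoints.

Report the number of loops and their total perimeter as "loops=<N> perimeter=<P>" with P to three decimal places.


loops=1 perimeter=10.760

Straddling triangles (8 of 12):
  (v1,v3,v0) [++-] → (-1.245, -0.35546, -0.353)–(-1.245, -1.445, -0.353)  len=1.0895
  (v4,v1,v0) [-+-] → (0.306261, -1.445, -0.353)–(-1.245, -1.445, -0.353)  len=1.5513
  (v0,v3,v2) [-+-] → (-1.245, -0.35546, -0.353)–(-1.245, 1.445, -0.353)  len=1.8005
  (v5,v1,v4) [++-] → (0.306261, -1.445, -0.353)–(1.245, -1.445, -0.353)  len=0.9387
  (v3,v7,v2) [++-] → (-0.306261, 1.445, -0.353)–(-1.245, 1.445, -0.353)  len=0.9387
  (v2,v7,v6) [-+-] → (-0.306261, 1.445, -0.353)–(1.245, 1.445, -0.353)  len=1.5513
  (v6,v5,v4) [-+-] → (1.245, 0.35546, -0.353)–(1.245, -1.445, -0.353)  len=1.8005
  (v7,v5,v6) [++-] → (1.245, 0.35546, -0.353)–(1.245, 1.445, -0.353)  len=1.0895

Chained into 1 loop(s):
  loop 1: 8 segments, perimeter = 10.7600
Total perimeter = 10.760


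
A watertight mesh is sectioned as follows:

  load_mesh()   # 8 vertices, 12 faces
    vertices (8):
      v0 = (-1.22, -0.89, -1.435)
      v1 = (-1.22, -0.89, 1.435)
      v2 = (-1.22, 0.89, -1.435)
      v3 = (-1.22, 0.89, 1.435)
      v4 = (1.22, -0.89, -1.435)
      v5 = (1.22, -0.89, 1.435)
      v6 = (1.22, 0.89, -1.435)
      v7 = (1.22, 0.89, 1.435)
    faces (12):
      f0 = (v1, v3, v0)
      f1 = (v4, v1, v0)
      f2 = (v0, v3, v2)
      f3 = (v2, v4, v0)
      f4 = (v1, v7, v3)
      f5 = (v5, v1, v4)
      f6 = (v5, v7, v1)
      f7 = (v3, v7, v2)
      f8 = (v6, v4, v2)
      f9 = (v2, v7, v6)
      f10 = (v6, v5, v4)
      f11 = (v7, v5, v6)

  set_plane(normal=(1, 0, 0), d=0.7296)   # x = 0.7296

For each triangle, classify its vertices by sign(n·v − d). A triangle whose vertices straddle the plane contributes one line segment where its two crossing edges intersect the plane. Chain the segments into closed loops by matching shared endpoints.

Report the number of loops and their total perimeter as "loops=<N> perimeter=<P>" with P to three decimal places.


loops=1 perimeter=9.300

Straddling triangles (8 of 12):
  (v4,v1,v0) [+--] → (0.7296, -0.89, -0.858177)–(0.7296, -0.89, -1.435)  len=0.5768
  (v2,v4,v0) [-+-] → (0.7296, -0.532249, -1.435)–(0.7296, -0.89, -1.435)  len=0.3578
  (v1,v7,v3) [-+-] → (0.7296, 0.532249, 1.435)–(0.7296, 0.89, 1.435)  len=0.3578
  (v5,v1,v4) [+-+] → (0.7296, -0.89, 1.435)–(0.7296, -0.89, -0.858177)  len=2.2932
  (v5,v7,v1) [++-] → (0.7296, 0.532249, 1.435)–(0.7296, -0.89, 1.435)  len=1.4222
  (v3,v7,v2) [-+-] → (0.7296, 0.89, 1.435)–(0.7296, 0.89, 0.858177)  len=0.5768
  (v6,v4,v2) [++-] → (0.7296, -0.532249, -1.435)–(0.7296, 0.89, -1.435)  len=1.4222
  (v2,v7,v6) [-++] → (0.7296, 0.89, 0.858177)–(0.7296, 0.89, -1.435)  len=2.2932

Chained into 1 loop(s):
  loop 1: 8 segments, perimeter = 9.3000
Total perimeter = 9.300


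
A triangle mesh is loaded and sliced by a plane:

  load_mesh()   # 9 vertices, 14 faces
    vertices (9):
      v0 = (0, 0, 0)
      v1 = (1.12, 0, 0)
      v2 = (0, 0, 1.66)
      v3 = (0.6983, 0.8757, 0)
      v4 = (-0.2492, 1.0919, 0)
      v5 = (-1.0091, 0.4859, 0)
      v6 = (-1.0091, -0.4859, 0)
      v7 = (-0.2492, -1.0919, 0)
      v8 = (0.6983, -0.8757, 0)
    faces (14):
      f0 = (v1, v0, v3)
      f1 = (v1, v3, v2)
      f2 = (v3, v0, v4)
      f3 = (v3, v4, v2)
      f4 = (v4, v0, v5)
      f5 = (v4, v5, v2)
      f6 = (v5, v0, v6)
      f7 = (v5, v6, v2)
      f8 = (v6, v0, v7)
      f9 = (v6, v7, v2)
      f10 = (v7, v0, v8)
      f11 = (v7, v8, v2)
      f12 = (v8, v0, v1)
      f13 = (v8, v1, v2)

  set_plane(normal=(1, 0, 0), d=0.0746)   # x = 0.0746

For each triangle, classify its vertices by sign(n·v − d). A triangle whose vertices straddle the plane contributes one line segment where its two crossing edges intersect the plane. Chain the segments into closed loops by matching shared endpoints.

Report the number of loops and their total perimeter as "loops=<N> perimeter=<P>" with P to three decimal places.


loops=1 perimeter=5.760

Straddling triangles (8 of 14):
  (v1,v0,v3) [+-+] → (0.0746, 0, 0)–(0.0746, 0.0935518, 0)  len=0.0936
  (v1,v3,v2) [++-] → (0.0746, 0.0935518, 1.48266)–(0.0746, 0, 1.54943)  len=0.1149
  (v3,v0,v4) [+--] → (0.0746, 0.0935518, 0)–(0.0746, 1.01802, 0)  len=0.9245
  (v3,v4,v2) [+--] → (0.0746, 1.01802, 0)–(0.0746, 0.0935518, 1.48266)  len=1.7473
  (v7,v0,v8) [--+] → (0.0746, -0.0935518, 0)–(0.0746, -1.01802, 0)  len=0.9245
  (v7,v8,v2) [-+-] → (0.0746, -1.01802, 0)–(0.0746, -0.0935518, 1.48266)  len=1.7473
  (v8,v0,v1) [+-+] → (0.0746, -0.0935518, 0)–(0.0746, 0, 0)  len=0.0936
  (v8,v1,v2) [++-] → (0.0746, 0, 1.54943)–(0.0746, -0.0935518, 1.48266)  len=0.1149

Chained into 1 loop(s):
  loop 1: 8 segments, perimeter = 5.7604
Total perimeter = 5.760


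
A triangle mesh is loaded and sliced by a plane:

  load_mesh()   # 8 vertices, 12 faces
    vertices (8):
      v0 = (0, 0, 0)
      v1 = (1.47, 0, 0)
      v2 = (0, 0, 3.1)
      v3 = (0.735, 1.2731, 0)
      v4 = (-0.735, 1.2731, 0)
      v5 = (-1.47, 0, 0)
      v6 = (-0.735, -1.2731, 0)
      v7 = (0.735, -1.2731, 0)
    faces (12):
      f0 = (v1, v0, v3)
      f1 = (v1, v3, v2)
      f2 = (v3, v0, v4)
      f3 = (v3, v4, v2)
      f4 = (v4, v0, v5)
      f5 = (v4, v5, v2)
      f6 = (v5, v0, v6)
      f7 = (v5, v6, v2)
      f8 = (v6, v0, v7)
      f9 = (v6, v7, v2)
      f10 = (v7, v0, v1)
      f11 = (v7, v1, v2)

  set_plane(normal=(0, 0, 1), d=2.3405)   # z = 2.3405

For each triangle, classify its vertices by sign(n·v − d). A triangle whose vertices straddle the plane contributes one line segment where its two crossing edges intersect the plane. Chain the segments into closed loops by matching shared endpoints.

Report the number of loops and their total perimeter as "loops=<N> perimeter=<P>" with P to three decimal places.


loops=1 perimeter=2.161

Straddling triangles (6 of 12):
  (v1,v3,v2) [--+] → (0.180075, 0.311909, 2.3405)–(0.36015, 0, 2.3405)  len=0.3602
  (v3,v4,v2) [--+] → (-0.180075, 0.311909, 2.3405)–(0.180075, 0.31191, 2.3405)  len=0.3601
  (v4,v5,v2) [--+] → (-0.36015, 0, 2.3405)–(-0.180075, 0.31191, 2.3405)  len=0.3602
  (v5,v6,v2) [--+] → (-0.180075, -0.311909, 2.3405)–(-0.36015, 0, 2.3405)  len=0.3602
  (v6,v7,v2) [--+] → (0.180075, -0.311909, 2.3405)–(-0.180075, -0.31191, 2.3405)  len=0.3601
  (v7,v1,v2) [--+] → (0.36015, 0, 2.3405)–(0.180075, -0.31191, 2.3405)  len=0.3602

Chained into 1 loop(s):
  loop 1: 6 segments, perimeter = 2.1609
Total perimeter = 2.161


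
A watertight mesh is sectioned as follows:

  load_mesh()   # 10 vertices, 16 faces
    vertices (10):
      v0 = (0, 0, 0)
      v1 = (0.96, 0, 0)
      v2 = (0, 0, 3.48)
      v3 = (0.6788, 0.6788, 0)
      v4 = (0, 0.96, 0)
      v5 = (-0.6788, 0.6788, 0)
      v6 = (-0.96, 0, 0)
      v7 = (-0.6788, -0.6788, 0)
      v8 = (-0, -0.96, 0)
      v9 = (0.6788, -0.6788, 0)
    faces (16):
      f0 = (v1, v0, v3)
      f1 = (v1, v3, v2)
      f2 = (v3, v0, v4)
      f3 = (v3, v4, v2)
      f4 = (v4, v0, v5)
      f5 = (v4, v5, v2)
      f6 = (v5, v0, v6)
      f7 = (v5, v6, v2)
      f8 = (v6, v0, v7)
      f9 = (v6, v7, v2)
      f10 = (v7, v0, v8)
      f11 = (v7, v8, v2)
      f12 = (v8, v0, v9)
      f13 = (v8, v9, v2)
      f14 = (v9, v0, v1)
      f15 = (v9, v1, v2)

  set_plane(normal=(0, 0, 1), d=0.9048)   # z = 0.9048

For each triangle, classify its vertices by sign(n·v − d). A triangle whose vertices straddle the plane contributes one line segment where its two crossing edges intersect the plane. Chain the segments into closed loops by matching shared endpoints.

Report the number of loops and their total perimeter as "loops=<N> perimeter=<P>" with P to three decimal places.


loops=1 perimeter=4.350

Straddling triangles (8 of 16):
  (v1,v3,v2) [--+] → (0.502312, 0.502312, 0.9048)–(0.7104, 0, 0.9048)  len=0.5437
  (v3,v4,v2) [--+] → (0, 0.7104, 0.9048)–(0.502312, 0.502312, 0.9048)  len=0.5437
  (v4,v5,v2) [--+] → (-0.502312, 0.502312, 0.9048)–(0, 0.7104, 0.9048)  len=0.5437
  (v5,v6,v2) [--+] → (-0.7104, 0, 0.9048)–(-0.502312, 0.502312, 0.9048)  len=0.5437
  (v6,v7,v2) [--+] → (-0.502312, -0.502312, 0.9048)–(-0.7104, 0, 0.9048)  len=0.5437
  (v7,v8,v2) [--+] → (0, -0.7104, 0.9048)–(-0.502312, -0.502312, 0.9048)  len=0.5437
  (v8,v9,v2) [--+] → (0.502312, -0.502312, 0.9048)–(0, -0.7104, 0.9048)  len=0.5437
  (v9,v1,v2) [--+] → (0.7104, 0, 0.9048)–(0.502312, -0.502312, 0.9048)  len=0.5437

Chained into 1 loop(s):
  loop 1: 8 segments, perimeter = 4.3497
Total perimeter = 4.350


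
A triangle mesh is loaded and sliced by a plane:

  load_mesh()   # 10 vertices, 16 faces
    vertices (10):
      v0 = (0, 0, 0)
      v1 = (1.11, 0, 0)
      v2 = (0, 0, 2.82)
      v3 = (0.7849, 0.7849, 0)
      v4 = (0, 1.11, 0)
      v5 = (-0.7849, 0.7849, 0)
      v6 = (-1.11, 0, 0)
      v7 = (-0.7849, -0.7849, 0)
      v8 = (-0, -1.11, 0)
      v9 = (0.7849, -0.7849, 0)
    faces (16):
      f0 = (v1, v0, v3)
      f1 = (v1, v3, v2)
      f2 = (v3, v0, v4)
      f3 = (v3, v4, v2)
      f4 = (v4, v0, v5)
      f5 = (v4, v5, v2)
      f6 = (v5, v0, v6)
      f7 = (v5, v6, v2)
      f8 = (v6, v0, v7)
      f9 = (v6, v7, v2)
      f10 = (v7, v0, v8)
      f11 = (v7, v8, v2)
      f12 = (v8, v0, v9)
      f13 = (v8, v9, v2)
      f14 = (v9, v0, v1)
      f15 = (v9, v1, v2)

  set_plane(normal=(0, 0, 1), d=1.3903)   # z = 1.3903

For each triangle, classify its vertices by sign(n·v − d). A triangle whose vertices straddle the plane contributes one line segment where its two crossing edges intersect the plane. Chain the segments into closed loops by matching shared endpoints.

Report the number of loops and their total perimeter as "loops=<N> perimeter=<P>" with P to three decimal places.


loops=1 perimeter=3.446

Straddling triangles (8 of 16):
  (v1,v3,v2) [--+] → (0.397933, 0.397933, 1.3903)–(0.562754, 0, 1.3903)  len=0.4307
  (v3,v4,v2) [--+] → (0, 0.562754, 1.3903)–(0.397933, 0.397933, 1.3903)  len=0.4307
  (v4,v5,v2) [--+] → (-0.397933, 0.397933, 1.3903)–(0, 0.562754, 1.3903)  len=0.4307
  (v5,v6,v2) [--+] → (-0.562754, 0, 1.3903)–(-0.397933, 0.397933, 1.3903)  len=0.4307
  (v6,v7,v2) [--+] → (-0.397933, -0.397933, 1.3903)–(-0.562754, 0, 1.3903)  len=0.4307
  (v7,v8,v2) [--+] → (0, -0.562754, 1.3903)–(-0.397933, -0.397933, 1.3903)  len=0.4307
  (v8,v9,v2) [--+] → (0.397933, -0.397933, 1.3903)–(0, -0.562754, 1.3903)  len=0.4307
  (v9,v1,v2) [--+] → (0.562754, 0, 1.3903)–(0.397933, -0.397933, 1.3903)  len=0.4307

Chained into 1 loop(s):
  loop 1: 8 segments, perimeter = 3.4457
Total perimeter = 3.446


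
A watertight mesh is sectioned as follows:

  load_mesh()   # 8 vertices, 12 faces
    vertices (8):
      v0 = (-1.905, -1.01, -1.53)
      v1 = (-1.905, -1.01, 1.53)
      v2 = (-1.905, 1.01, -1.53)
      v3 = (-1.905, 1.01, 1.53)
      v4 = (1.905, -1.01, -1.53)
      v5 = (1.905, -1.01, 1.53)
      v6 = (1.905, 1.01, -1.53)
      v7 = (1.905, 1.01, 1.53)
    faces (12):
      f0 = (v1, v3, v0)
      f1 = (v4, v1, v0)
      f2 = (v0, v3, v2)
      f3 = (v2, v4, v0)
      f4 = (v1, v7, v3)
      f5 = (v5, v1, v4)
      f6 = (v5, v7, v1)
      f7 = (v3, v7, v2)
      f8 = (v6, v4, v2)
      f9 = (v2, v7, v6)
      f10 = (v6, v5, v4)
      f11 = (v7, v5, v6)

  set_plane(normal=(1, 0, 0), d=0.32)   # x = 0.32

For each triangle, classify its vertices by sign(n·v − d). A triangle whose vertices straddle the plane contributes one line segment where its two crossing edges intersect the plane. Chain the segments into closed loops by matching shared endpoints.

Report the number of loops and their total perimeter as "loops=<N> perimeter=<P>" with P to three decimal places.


Straddling triangles (8 of 12):
  (v4,v1,v0) [+--] → (0.32, -1.01, -0.257008)–(0.32, -1.01, -1.53)  len=1.2730
  (v2,v4,v0) [-+-] → (0.32, -0.169659, -1.53)–(0.32, -1.01, -1.53)  len=0.8403
  (v1,v7,v3) [-+-] → (0.32, 0.169659, 1.53)–(0.32, 1.01, 1.53)  len=0.8403
  (v5,v1,v4) [+-+] → (0.32, -1.01, 1.53)–(0.32, -1.01, -0.257008)  len=1.7870
  (v5,v7,v1) [++-] → (0.32, 0.169659, 1.53)–(0.32, -1.01, 1.53)  len=1.1797
  (v3,v7,v2) [-+-] → (0.32, 1.01, 1.53)–(0.32, 1.01, 0.257008)  len=1.2730
  (v6,v4,v2) [++-] → (0.32, -0.169659, -1.53)–(0.32, 1.01, -1.53)  len=1.1797
  (v2,v7,v6) [-++] → (0.32, 1.01, 0.257008)–(0.32, 1.01, -1.53)  len=1.7870

Chained into 1 loop(s):
  loop 1: 8 segments, perimeter = 10.1600
Total perimeter = 10.160

loops=1 perimeter=10.160
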